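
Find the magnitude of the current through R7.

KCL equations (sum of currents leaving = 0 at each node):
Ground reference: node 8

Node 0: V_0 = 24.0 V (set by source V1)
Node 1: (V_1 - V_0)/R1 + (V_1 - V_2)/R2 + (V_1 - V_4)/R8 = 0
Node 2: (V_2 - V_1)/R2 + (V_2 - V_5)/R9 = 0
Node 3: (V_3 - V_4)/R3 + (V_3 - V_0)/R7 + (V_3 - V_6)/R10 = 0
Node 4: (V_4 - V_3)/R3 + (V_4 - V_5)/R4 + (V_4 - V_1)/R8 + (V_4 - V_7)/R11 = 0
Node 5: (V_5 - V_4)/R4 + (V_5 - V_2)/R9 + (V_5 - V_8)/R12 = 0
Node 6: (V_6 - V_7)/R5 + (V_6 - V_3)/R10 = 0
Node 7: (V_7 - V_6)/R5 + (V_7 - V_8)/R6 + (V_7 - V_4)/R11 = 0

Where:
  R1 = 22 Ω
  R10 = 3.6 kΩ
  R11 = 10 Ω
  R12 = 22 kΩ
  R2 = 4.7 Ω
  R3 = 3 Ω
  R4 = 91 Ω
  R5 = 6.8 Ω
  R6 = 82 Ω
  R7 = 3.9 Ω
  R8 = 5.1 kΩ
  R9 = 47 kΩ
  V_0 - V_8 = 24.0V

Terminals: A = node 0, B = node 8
Nodal analysis, taking node 8 as the 0 V reference.
Source V1 fixes V_0 = 24 V.
KCL at each unknown node (sum of currents leaving = 0; resistances in Ω):
  Node 1: (V_1 - 24)/22 + (V_1 - V_2)/4.7 + (V_1 - V_4)/5100 = 0
  Node 2: (V_2 - V_1)/4.7 + (V_2 - V_5)/47000 = 0
  Node 3: (V_3 - V_4)/3 + (V_3 - 24)/3.9 + (V_3 - V_6)/3600 = 0
  Node 4: (V_4 - V_3)/3 + (V_4 - V_5)/91 + (V_4 - V_1)/5100 + (V_4 - V_7)/10 = 0
  Node 5: (V_5 - V_4)/91 + (V_5 - V_2)/47000 + (V_5 - 0)/22000 = 0
  Node 6: (V_6 - V_7)/6.8 + (V_6 - V_3)/3600 = 0
  Node 7: (V_7 - V_6)/6.8 + (V_7 - 0)/82 + (V_7 - V_4)/10 = 0
Collecting terms (coefficients in siemens):
  0.2584·V_1 - 0.2128·V_2 - 0.0001961·V_4 = 1.091
  0.2128·V_2 - 0.2128·V_1 - 0.00002128·V_5 = 0
  0.59·V_3 - 0.3333·V_4 - 0.0002778·V_6 = 6.154
  0.4445·V_4 - 0.0001961·V_1 - 0.3333·V_3 - 0.01099·V_5 - 0.1·V_7 = 0
  0.01106·V_5 - 0.00002128·V_2 - 0.01099·V_4 = 0
  0.1473·V_6 - 0.0002778·V_3 - 0.1471·V_7 = 0
  0.2593·V_7 - 0.1·V_4 - 0.1471·V_6 = 0
Solving these 7 simultaneous equations (Gaussian elimination) gives:
  V_1 = 23.99 V, V_2 = 23.99 V, V_3 = 23.05 V, V_4 = 22.32 V
  V_5 = 22.23 V, V_6 = 19.91 V, V_7 = 19.9 V
I_R7 = (V_0 - V_3)/R7 = (24 - 23.05)/3.9 = 0.2434 A
|I_R7| = 0.2434 A

Final answer: |I_R7| = 0.2434 A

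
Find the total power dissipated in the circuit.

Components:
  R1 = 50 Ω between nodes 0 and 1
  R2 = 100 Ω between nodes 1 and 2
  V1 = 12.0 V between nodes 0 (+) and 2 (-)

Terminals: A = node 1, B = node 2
Nodal analysis, taking node 2 as the 0 V reference.
Source V1 fixes V_0 = 12 V.
KCL at each unknown node (sum of currents leaving = 0; resistances in Ω):
  Node 1: (V_1 - 12)/50 + (V_1 - 0)/100 = 0
Collecting terms: 0.03 × V_1 = 0.24  =>  V_1 = 8 V
Power in each resistor, P = (ΔV)²/R:
  P_R1 = (12 - 8)²/50 = 0.32 W
  P_R2 = (8 - 0)²/100 = 0.64 W
P_total = P_R1 + P_R2 = 0.96 W

Final answer: 0.96 W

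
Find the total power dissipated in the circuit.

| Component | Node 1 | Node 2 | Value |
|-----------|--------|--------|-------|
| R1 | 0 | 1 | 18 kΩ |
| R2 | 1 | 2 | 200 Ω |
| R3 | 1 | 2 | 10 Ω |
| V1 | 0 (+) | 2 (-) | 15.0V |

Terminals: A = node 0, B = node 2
Nodal analysis, taking node 2 as the 0 V reference.
Source V1 fixes V_0 = 15 V.
KCL at each unknown node (sum of currents leaving = 0; resistances in Ω):
  Node 1: (V_1 - 15)/18000 + (V_1 - 0)/200 + (V_1 - 0)/10 = 0
Collecting terms: 0.1051 × V_1 = 0.0008333  =>  V_1 = 0.007932 V
Power in each resistor, P = (ΔV)²/R:
  P_R1 = (15 - 0.007932)²/18000 = 0.01249 W
  P_R2 = (0.007932 - 0)²/200 = 0.0000003146 W
  P_R3 = (0.007932 - 0)²/10 = 0.000006292 W
P_total = P_R1 + P_R2 + P_R3 = 0.01249 W

Final answer: 0.01249 W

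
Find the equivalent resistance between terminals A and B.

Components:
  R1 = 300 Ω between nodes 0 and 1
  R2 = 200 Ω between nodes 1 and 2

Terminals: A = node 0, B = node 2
Reduce the network between node 0 (A) and node 2 (B) by series/parallel combination:
  Rs1 = R1 + R2 (series, joined only at node 1) = 300 + 200 = 500 Ω
R_eq = 500 Ω

Final answer: 500 Ω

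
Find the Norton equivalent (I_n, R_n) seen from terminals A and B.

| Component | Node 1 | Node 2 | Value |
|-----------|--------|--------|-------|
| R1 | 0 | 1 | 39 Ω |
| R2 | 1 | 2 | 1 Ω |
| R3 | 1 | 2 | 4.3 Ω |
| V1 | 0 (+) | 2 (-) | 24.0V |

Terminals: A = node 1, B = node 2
Find the Thévenin equivalent first; then I_n = V_th/R_th and R_n = R_th.
Step 1 — V_th is the open-circuit voltage V_A - V_B (nothing connected across the terminals).
Nodal analysis, taking node 2 as the 0 V reference.
Source V1 fixes V_0 = 24 V.
KCL at each unknown node (sum of currents leaving = 0; resistances in Ω):
  Node 1: (V_1 - 24)/39 + (V_1 - 0)/1 + (V_1 - 0)/4.3 = 0
Collecting terms: 1.258 × V_1 = 0.6154  =>  V_1 = 0.4891 V
V_th = V_1 - V_2 = 0.4891 - 0 = 0.4891 V
Step 2 — R_th: zero the source — replace V1 by a short circuit (node 2 merges into node 0) — and find the resistance seen between A (node 1) and B (node 0).
Reduce the network between node 1 (A) and node 0 (B) by series/parallel combination:
  Rp1 = R1 ‖ R2 ‖ R3 (parallel, all between nodes 0 and 1) = 1/(1/39 + 1/1 + 1/4.3) = 0.7948 Ω
R_th = 0.7948 Ω
I_n = V_th/R_th = 0.4891/0.7948 = 0.6154 A, and R_n = R_th = 0.7948 Ω

Final answer: I_n = 0.6154 A, R_n = 0.7948 Ω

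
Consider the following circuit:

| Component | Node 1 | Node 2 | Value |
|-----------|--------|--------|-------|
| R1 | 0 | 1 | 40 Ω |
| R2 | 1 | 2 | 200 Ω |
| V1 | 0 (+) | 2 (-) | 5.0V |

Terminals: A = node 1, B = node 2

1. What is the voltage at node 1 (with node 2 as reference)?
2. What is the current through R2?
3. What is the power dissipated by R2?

Nodal analysis, taking node 2 as the 0 V reference.
Source V1 fixes V_0 = 5 V.
KCL at each unknown node (sum of currents leaving = 0; resistances in Ω):
  Node 1: (V_1 - 5)/40 + (V_1 - 0)/200 = 0
Collecting terms: 0.03 × V_1 = 0.125  =>  V_1 = 4.167 V
Part 1:
  Read off the nodal solution: V_1 = 4.167 V
Part 2:
  I_R2 = (V_1 - V_2)/R2 = (4.167 - 0)/200 = 0.02083 A
  Magnitude: I_R2 = 0.02083 A
Part 3:
  I_R2 = (V_1 - V_2)/R2 = (4.167 - 0)/200 = 0.02083 A
  P_R2 = I_R2² × R2 = (0.02083)² × 200 = 0.08681 W

Final answers:
1. V_1 = 4.167 V
2. I_R2 = 0.02083 A
3. P_R2 = 0.08681 W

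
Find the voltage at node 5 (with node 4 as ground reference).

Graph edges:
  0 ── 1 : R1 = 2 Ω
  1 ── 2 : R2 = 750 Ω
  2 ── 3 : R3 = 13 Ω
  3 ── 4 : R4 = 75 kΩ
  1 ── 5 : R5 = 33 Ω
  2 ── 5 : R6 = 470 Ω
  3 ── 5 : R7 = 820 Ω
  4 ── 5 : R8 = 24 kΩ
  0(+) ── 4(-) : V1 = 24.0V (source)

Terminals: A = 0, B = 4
Nodal analysis, taking node 4 as the 0 V reference.
Source V1 fixes V_0 = 24 V.
KCL at each unknown node (sum of currents leaving = 0; resistances in Ω):
  Node 1: (V_1 - 24)/2 + (V_1 - V_2)/750 + (V_1 - V_5)/33 = 0
  Node 2: (V_2 - V_1)/750 + (V_2 - V_3)/13 + (V_2 - V_5)/470 = 0
  Node 3: (V_3 - V_2)/13 + (V_3 - 0)/75000 + (V_3 - V_5)/820 = 0
  Node 5: (V_5 - V_1)/33 + (V_5 - V_2)/470 + (V_5 - V_3)/820 + (V_5 - 0)/24000 = 0
Collecting terms (coefficients in siemens):
  0.5316·V_1 - 0.001333·V_2 - 0.0303·V_5 = 12
  0.08038·V_2 - 0.001333·V_1 - 0.07692·V_3 - 0.002128·V_5 = 0
  0.07816·V_3 - 0.07692·V_2 - 0.00122·V_5 = 0
  0.03369·V_5 - 0.0303·V_1 - 0.002128·V_2 - 0.00122·V_3 = 0
Solving these 4 simultaneous equations (Gaussian elimination) gives:
  V_1 = 24 V, V_2 = 23.9 V, V_3 = 23.9 V, V_5 = 23.96 V
The requested potential is V_5 = 23.96 V.

Final answer: V_5 = 23.96 V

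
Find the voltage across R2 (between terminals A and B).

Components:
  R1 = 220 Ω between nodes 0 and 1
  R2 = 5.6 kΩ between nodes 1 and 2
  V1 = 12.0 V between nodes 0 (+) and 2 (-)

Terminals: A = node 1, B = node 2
R1 and R2 are in series across V1 (node 0 → node 1 → node 2), and the output A–B is taken across R2, so this is a voltage divider.
Series current: I = V1/(R1 + R2) = 12/(220 + 5600) = 12/5820 = 0.002062 A
V_R2 = I × R2 = V1 × R2/(R1 + R2) = 12 × 5600/5820 = 11.55 V

Final answer: 11.55 V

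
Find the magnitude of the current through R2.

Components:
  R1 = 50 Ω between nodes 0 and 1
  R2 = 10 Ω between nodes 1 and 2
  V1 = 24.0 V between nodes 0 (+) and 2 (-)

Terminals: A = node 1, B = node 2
Nodal analysis, taking node 2 as the 0 V reference.
Source V1 fixes V_0 = 24 V.
KCL at each unknown node (sum of currents leaving = 0; resistances in Ω):
  Node 1: (V_1 - 24)/50 + (V_1 - 0)/10 = 0
Collecting terms: 0.12 × V_1 = 0.48  =>  V_1 = 4 V
I_R2 = (V_1 - V_2)/R2 = (4 - 0)/10 = 0.4 A
|I_R2| = 0.4 A

Final answer: |I_R2| = 0.4 A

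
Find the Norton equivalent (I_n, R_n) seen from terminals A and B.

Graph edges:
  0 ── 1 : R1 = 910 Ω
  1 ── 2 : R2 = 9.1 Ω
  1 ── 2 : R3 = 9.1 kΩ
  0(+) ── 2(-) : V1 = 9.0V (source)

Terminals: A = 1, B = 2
Find the Thévenin equivalent first; then I_n = V_th/R_th and R_n = R_th.
Step 1 — V_th is the open-circuit voltage V_A - V_B (nothing connected across the terminals).
Nodal analysis, taking node 2 as the 0 V reference.
Source V1 fixes V_0 = 9 V.
KCL at each unknown node (sum of currents leaving = 0; resistances in Ω):
  Node 1: (V_1 - 9)/910 + (V_1 - 0)/9.1 + (V_1 - 0)/9100 = 0
Collecting terms: 0.1111 × V_1 = 0.00989  =>  V_1 = 0.08902 V
V_th = V_1 - V_2 = 0.08902 - 0 = 0.08902 V
Step 2 — R_th: zero the source — replace V1 by a short circuit (node 2 merges into node 0) — and find the resistance seen between A (node 1) and B (node 0).
Reduce the network between node 1 (A) and node 0 (B) by series/parallel combination:
  Rp1 = R1 ‖ R2 ‖ R3 (parallel, all between nodes 0 and 1) = 1/(1/910 + 1/9.1 + 1/9100) = 9.001 Ω
R_th = 9.001 Ω
I_n = V_th/R_th = 0.08902/9.001 = 0.00989 A, and R_n = R_th = 9.001 Ω

Final answer: I_n = 0.00989 A, R_n = 9.001 Ω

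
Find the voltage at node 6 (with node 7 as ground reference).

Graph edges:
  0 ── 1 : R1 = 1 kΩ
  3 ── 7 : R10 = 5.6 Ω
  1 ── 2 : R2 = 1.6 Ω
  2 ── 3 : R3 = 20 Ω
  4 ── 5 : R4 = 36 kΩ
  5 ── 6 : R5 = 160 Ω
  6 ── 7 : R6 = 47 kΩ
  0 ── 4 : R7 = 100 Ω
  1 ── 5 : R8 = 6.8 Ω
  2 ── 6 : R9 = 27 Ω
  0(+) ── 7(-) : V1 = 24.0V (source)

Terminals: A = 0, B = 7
Nodal analysis, taking node 7 as the 0 V reference.
Source V1 fixes V_0 = 24 V.
KCL at each unknown node (sum of currents leaving = 0; resistances in Ω):
  Node 1: (V_1 - 24)/1000 + (V_1 - V_2)/1.6 + (V_1 - V_5)/6.8 = 0
  Node 2: (V_2 - V_1)/1.6 + (V_2 - V_3)/20 + (V_2 - V_6)/27 = 0
  Node 3: (V_3 - V_2)/20 + (V_3 - 0)/5.6 = 0
  Node 4: (V_4 - V_5)/36000 + (V_4 - 24)/100 = 0
  Node 5: (V_5 - V_4)/36000 + (V_5 - V_6)/160 + (V_5 - V_1)/6.8 = 0
  Node 6: (V_6 - V_5)/160 + (V_6 - 0)/47000 + (V_6 - V_2)/27 = 0
Collecting terms (coefficients in siemens):
  0.7731·V_1 - 0.625·V_2 - 0.1471·V_5 = 0.024
  0.712·V_2 - 0.625·V_1 - 0.05·V_3 - 0.03704·V_6 = 0
  0.2286·V_3 - 0.05·V_2 = 0
  0.01003·V_4 - 0.00002778·V_5 = 0.24
  0.1533·V_5 - 0.1471·V_1 - 0.00002778·V_4 - 0.00625·V_6 = 0
  0.04331·V_6 - 0.03704·V_2 - 0.00625·V_5 = 0
Solving these 6 simultaneous equations (Gaussian elimination) gives:
  V_1 = 0.652 V, V_2 = 0.6139 V, V_3 = 0.1343 V, V_4 = 23.94 V
  V_5 = 0.6549 V, V_6 = 0.6195 V
The requested potential is V_6 = 0.6195 V.

Final answer: V_6 = 0.6195 V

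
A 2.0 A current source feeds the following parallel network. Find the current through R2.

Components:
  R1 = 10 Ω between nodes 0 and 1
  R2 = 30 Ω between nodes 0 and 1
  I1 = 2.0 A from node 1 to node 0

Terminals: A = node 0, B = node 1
All resistors sit directly between nodes 0 and 1, so they are in parallel and share one voltage V; the full source current 2 A splits among them.
1/R_par = 1/10 + 1/30 = 0.1333 S  =>  R_par = 7.5 Ω
V = I × R_par = 2 × 7.5 = 15 V
I_R2 = V/R2 = 15/30 = 0.5 A

Final answer: 0.5 A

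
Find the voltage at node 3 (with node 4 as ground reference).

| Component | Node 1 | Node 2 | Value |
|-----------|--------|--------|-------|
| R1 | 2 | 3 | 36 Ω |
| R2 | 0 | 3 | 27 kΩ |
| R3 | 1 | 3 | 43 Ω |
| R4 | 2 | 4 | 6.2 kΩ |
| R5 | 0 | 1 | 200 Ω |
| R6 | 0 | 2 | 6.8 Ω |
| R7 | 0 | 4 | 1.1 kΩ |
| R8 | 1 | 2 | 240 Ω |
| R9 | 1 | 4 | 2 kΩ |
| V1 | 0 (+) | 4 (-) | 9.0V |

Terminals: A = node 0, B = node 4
Nodal analysis, taking node 4 as the 0 V reference.
Source V1 fixes V_0 = 9 V.
KCL at each unknown node (sum of currents leaving = 0; resistances in Ω):
  Node 1: (V_1 - V_3)/43 + (V_1 - 9)/200 + (V_1 - V_2)/240 + (V_1 - 0)/2000 = 0
  Node 2: (V_2 - V_3)/36 + (V_2 - 0)/6200 + (V_2 - 9)/6.8 + (V_2 - V_1)/240 = 0
  Node 3: (V_3 - V_2)/36 + (V_3 - 9)/27000 + (V_3 - V_1)/43 = 0
Collecting terms (coefficients in siemens):
  0.03292·V_1 - 0.004167·V_2 - 0.02326·V_3 = 0.045
  0.1792·V_2 - 0.004167·V_1 - 0.02778·V_3 = 1.324
  0.05107·V_3 - 0.02326·V_1 - 0.02778·V_2 = 0.0003333
Solving these 3 simultaneous equations (Gaussian elimination) gives:
  V_1 = 8.774 V, V_2 = 8.968 V, V_3 = 8.88 V
The requested potential is V_3 = 8.88 V.

Final answer: V_3 = 8.88 V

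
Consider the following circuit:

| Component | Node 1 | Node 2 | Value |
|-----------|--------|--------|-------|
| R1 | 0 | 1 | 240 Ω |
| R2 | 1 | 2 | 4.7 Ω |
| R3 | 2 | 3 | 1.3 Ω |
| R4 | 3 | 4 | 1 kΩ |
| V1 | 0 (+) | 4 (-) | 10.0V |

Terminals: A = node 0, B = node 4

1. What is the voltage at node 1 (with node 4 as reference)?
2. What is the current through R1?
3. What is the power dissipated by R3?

Nodal analysis, taking node 4 as the 0 V reference.
Source V1 fixes V_0 = 10 V.
KCL at each unknown node (sum of currents leaving = 0; resistances in Ω):
  Node 1: (V_1 - 10)/240 + (V_1 - V_2)/4.7 = 0
  Node 2: (V_2 - V_1)/4.7 + (V_2 - V_3)/1.3 = 0
  Node 3: (V_3 - V_2)/1.3 + (V_3 - 0)/1000 = 0
Collecting terms (coefficients in siemens):
  0.2169·V_1 - 0.2128·V_2 = 0.04167
  0.982·V_2 - 0.2128·V_1 - 0.7692·V_3 = 0
  0.7702·V_3 - 0.7692·V_2 = 0
Solving these 3 simultaneous equations (Gaussian elimination) gives:
  V_1 = 8.074 V, V_2 = 8.036 V, V_3 = 8.026 V
Part 1:
  Read off the nodal solution: V_1 = 8.074 V
Part 2:
  I_R1 = (V_0 - V_1)/R1 = (10 - 8.074)/240 = 0.008026 A
  Magnitude: I_R1 = 0.008026 A
Part 3:
  I_R3 = (V_2 - V_3)/R3 = (8.036 - 8.026)/1.3 = 0.008026 A
  P_R3 = I_R3² × R3 = (0.008026)² × 1.3 = 0.00008374 W

Final answers:
1. V_1 = 8.074 V
2. I_R1 = 0.008026 A
3. P_R3 = 8.374e-05 W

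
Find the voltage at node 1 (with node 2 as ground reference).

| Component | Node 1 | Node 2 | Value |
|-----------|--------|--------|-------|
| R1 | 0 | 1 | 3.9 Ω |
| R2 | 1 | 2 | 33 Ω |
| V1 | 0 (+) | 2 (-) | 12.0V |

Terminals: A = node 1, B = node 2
Nodal analysis, taking node 2 as the 0 V reference.
Source V1 fixes V_0 = 12 V.
KCL at each unknown node (sum of currents leaving = 0; resistances in Ω):
  Node 1: (V_1 - 12)/3.9 + (V_1 - 0)/33 = 0
Collecting terms: 0.2867 × V_1 = 3.077  =>  V_1 = 10.73 V
The requested potential is V_1 = 10.73 V.

Final answer: V_1 = 10.73 V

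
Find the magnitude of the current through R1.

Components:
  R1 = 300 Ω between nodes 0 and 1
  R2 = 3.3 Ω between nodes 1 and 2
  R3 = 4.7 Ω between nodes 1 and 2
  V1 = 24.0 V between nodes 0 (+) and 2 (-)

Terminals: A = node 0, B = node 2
Nodal analysis, taking node 2 as the 0 V reference.
Source V1 fixes V_0 = 24 V.
KCL at each unknown node (sum of currents leaving = 0; resistances in Ω):
  Node 1: (V_1 - 24)/300 + (V_1 - 0)/3.3 + (V_1 - 0)/4.7 = 0
Collecting terms: 0.5191 × V_1 = 0.08  =>  V_1 = 0.1541 V
I_R1 = (V_0 - V_1)/R1 = (24 - 0.1541)/300 = 0.07949 A
|I_R1| = 0.07949 A

Final answer: |I_R1| = 0.07949 A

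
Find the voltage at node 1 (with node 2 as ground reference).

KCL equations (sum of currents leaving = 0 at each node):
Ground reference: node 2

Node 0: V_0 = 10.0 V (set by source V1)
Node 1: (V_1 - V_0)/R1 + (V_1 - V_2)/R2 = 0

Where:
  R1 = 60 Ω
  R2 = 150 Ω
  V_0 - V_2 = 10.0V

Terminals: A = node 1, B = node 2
Nodal analysis, taking node 2 as the 0 V reference.
Source V1 fixes V_0 = 10 V.
KCL at each unknown node (sum of currents leaving = 0; resistances in Ω):
  Node 1: (V_1 - 10)/60 + (V_1 - 0)/150 = 0
Collecting terms: 0.02333 × V_1 = 0.1667  =>  V_1 = 7.143 V
The requested potential is V_1 = 7.143 V.

Final answer: V_1 = 7.143 V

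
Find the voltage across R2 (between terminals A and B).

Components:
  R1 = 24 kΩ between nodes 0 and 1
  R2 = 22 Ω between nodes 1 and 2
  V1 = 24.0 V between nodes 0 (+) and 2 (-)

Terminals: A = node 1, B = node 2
R1 and R2 are in series across V1 (node 0 → node 1 → node 2), and the output A–B is taken across R2, so this is a voltage divider.
Series current: I = V1/(R1 + R2) = 24/(24000 + 22) = 24/24020 = 0.0009991 A
V_R2 = I × R2 = V1 × R2/(R1 + R2) = 24 × 22/24020 = 0.02198 V

Final answer: 0.02198 V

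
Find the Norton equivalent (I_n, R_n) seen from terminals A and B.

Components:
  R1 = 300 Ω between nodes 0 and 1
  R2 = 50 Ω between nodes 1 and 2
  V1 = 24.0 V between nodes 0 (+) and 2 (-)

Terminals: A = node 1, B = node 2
Find the Thévenin equivalent first; then I_n = V_th/R_th and R_n = R_th.
Step 1 — V_th is the open-circuit voltage V_A - V_B (nothing connected across the terminals).
Nodal analysis, taking node 2 as the 0 V reference.
Source V1 fixes V_0 = 24 V.
KCL at each unknown node (sum of currents leaving = 0; resistances in Ω):
  Node 1: (V_1 - 24)/300 + (V_1 - 0)/50 = 0
Collecting terms: 0.02333 × V_1 = 0.08  =>  V_1 = 3.429 V
V_th = V_1 - V_2 = 3.429 - 0 = 3.429 V
Step 2 — R_th: zero the source — replace V1 by a short circuit (node 2 merges into node 0) — and find the resistance seen between A (node 1) and B (node 0).
Reduce the network between node 1 (A) and node 0 (B) by series/parallel combination:
  Rp1 = R1 ‖ R2 (parallel, both between nodes 0 and 1) = 1/(1/300 + 1/50) = 42.86 Ω
R_th = 42.86 Ω
I_n = V_th/R_th = 3.429/42.86 = 0.08 A, and R_n = R_th = 42.86 Ω

Final answer: I_n = 0.08 A, R_n = 42.86 Ω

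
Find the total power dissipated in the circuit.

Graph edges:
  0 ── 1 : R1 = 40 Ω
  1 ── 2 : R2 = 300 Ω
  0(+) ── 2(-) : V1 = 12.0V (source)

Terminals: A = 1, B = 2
Nodal analysis, taking node 2 as the 0 V reference.
Source V1 fixes V_0 = 12 V.
KCL at each unknown node (sum of currents leaving = 0; resistances in Ω):
  Node 1: (V_1 - 12)/40 + (V_1 - 0)/300 = 0
Collecting terms: 0.02833 × V_1 = 0.3  =>  V_1 = 10.59 V
Power in each resistor, P = (ΔV)²/R:
  P_R1 = (12 - 10.59)²/40 = 0.04983 W
  P_R2 = (10.59 - 0)²/300 = 0.3737 W
P_total = P_R1 + P_R2 = 0.4235 W

Final answer: 0.4235 W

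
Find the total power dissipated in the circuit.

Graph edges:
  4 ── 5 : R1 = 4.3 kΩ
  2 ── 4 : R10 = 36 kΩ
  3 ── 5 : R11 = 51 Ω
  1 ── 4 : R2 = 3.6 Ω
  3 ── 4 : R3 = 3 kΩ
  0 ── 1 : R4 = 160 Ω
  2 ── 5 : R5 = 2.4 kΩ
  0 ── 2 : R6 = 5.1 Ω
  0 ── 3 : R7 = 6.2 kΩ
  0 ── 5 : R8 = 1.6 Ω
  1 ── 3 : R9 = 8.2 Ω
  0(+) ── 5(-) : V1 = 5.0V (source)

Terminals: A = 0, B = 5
Nodal analysis, taking node 5 as the 0 V reference.
Source V1 fixes V_0 = 5 V.
KCL at each unknown node (sum of currents leaving = 0; resistances in Ω):
  Node 1: (V_1 - V_4)/3.6 + (V_1 - 5)/160 + (V_1 - V_3)/8.2 = 0
  Node 2: (V_2 - 0)/2400 + (V_2 - 5)/5.1 + (V_2 - V_4)/36000 = 0
  Node 3: (V_3 - V_4)/3000 + (V_3 - 5)/6200 + (V_3 - V_1)/8.2 + (V_3 - 0)/51 = 0
  Node 4: (V_4 - 0)/4300 + (V_4 - V_1)/3.6 + (V_4 - V_3)/3000 + (V_4 - V_2)/36000 = 0
Collecting terms (coefficients in siemens):
  0.406·V_1 - 0.122·V_3 - 0.2778·V_4 = 0.03125
  0.1965·V_2 - 0.00002778·V_4 = 0.9804
  0.1421·V_3 - 0.122·V_1 - 0.0003333·V_4 = 0.0008065
  0.2784·V_4 - 0.2778·V_1 - 0.00002778·V_2 - 0.0003333·V_3 = 0
Solving these 4 simultaneous equations (Gaussian elimination) gives:
  V_1 = 1.364 V, V_2 = 4.989 V, V_3 = 1.18 V, V_4 = 1.363 V
Power in each resistor, P = (ΔV)²/R:
  P_R1 = (1.363 - 0)²/4300 = 0.0004318 W
  P_R2 = (1.364 - 1.363)²/3.6 = 0.0000002766 W
  P_R3 = (1.18 - 1.363)²/3000 = 0.00001117 W
  P_R4 = (5 - 1.364)²/160 = 0.08265 W
  P_R5 = (4.989 - 0)²/2400 = 0.01037 W
  P_R6 = (5 - 4.989)²/5.1 = 0.00002422 W
  P_R7 = (5 - 1.18)²/6200 = 0.002354 W
  P_R8 = (5 - 0)²/1.6 = 15.62 W
  P_R9 = (1.364 - 1.18)²/8.2 = 0.004133 W
  P_R10 = (4.989 - 1.363)²/36000 = 0.0003653 W
  P_R11 = (1.18 - 0)²/51 = 0.02728 W
P_total = P_R1 + P_R2 + P_R3 + P_R4 + P_R5 + P_R6 + P_R7 + P_R8 + P_R9 + P_R10 + P_R11 = 15.75 W

Final answer: 15.75 W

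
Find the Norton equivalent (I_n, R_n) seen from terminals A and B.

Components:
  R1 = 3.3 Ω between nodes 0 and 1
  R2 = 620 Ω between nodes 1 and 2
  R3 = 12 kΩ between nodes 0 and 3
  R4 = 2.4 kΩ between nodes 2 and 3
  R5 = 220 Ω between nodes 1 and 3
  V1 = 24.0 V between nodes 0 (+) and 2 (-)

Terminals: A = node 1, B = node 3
Find the Thévenin equivalent first; then I_n = V_th/R_th and R_n = R_th.
Step 1 — V_th is the open-circuit voltage V_A - V_B (nothing connected across the terminals).
Nodal analysis, taking node 2 as the 0 V reference.
Source V1 fixes V_0 = 24 V.
KCL at each unknown node (sum of currents leaving = 0; resistances in Ω):
  Node 1: (V_1 - 24)/3.3 + (V_1 - 0)/620 + (V_1 - V_3)/220 = 0
  Node 3: (V_3 - 24)/12000 + (V_3 - 0)/2400 + (V_3 - V_1)/220 = 0
Collecting terms (coefficients in siemens):
  0.3092·V_1 - 0.004545·V_3 = 7.273
  0.005045·V_3 - 0.004545·V_1 = 0.002
Determinant D = (0.3092)(0.005045) - (-0.004545)(-0.004545) = 0.001539
V_1 = [(7.273)(0.005045) - (-0.004545)(0.002)]/D = 23.84 V
V_3 = [(0.3092)(0.002) - (7.273)(-0.004545)]/D = 21.88 V
V_th = V_1 - V_3 = 23.84 - 21.88 = 1.966 V
Step 2 — R_th: zero the source — replace V1 by a short circuit (node 2 merges into node 0) — and find the resistance seen between A (node 1) and B (node 3).
Reduce the network between node 1 (A) and node 3 (B) by series/parallel combination:
  Rp1 = R1 ‖ R2 (parallel, both between nodes 0 and 1) = 1/(1/3.3 + 1/620) = 3.283 Ω
  Rp2 = R3 ‖ R4 (parallel, both between nodes 0 and 3) = 1/(1/12000 + 1/2400) = 2000 Ω
  Rs1 = Rp1 + Rp2 (series, joined only at node 0) = 3.283 + 2000 = 2003 Ω
  Rp3 = R5 ‖ Rs1 (parallel, both between nodes 1 and 3) = 1/(1/220 + 1/2003) = 198.2 Ω
R_th = 198.2 Ω
I_n = V_th/R_th = 1.966/198.2 = 0.00992 A, and R_n = R_th = 198.2 Ω

Final answer: I_n = 0.00992 A, R_n = 198.2 Ω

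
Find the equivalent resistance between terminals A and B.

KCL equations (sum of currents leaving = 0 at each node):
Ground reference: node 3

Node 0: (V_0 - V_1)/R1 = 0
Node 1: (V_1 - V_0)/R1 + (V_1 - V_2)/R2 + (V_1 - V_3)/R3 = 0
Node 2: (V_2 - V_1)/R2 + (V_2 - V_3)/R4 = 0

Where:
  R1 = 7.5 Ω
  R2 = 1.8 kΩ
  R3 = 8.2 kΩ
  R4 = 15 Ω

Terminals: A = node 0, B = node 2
Reduce the network between node 0 (A) and node 2 (B) by series/parallel combination:
  Rs1 = R3 + R4 (series, joined only at node 3) = 8200 + 15 = 8215 Ω
  Rp1 = R2 ‖ Rs1 (parallel, both between nodes 1 and 2) = 1/(1/1800 + 1/8215) = 1476 Ω
  Rs2 = R1 + Rp1 (series, joined only at node 1) = 7.5 + 1476 = 1484 Ω
R_eq = 1.484 kΩ

Final answer: 1.484 kΩ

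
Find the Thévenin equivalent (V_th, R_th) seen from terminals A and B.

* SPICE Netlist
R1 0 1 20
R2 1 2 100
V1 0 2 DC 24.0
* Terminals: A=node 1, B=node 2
Step 1 — V_th is the open-circuit voltage V_A - V_B (nothing connected across the terminals).
Nodal analysis, taking node 2 as the 0 V reference.
Source V1 fixes V_0 = 24 V.
KCL at each unknown node (sum of currents leaving = 0; resistances in Ω):
  Node 1: (V_1 - 24)/20 + (V_1 - 0)/100 = 0
Collecting terms: 0.06 × V_1 = 1.2  =>  V_1 = 20 V
V_th = V_1 - V_2 = 20 - 0 = 20 V
Step 2 — R_th: zero the source — replace V1 by a short circuit (node 2 merges into node 0) — and find the resistance seen between A (node 1) and B (node 0).
Reduce the network between node 1 (A) and node 0 (B) by series/parallel combination:
  Rp1 = R1 ‖ R2 (parallel, both between nodes 0 and 1) = 1/(1/20 + 1/100) = 16.67 Ω
R_th = 16.67 Ω

Final answer: V_th = 20 V, R_th = 16.67 Ω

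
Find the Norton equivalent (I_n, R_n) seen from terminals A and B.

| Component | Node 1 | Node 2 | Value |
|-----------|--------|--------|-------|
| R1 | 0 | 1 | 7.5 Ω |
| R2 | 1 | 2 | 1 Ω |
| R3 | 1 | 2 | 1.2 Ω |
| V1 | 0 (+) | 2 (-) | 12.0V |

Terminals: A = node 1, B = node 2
Find the Thévenin equivalent first; then I_n = V_th/R_th and R_n = R_th.
Step 1 — V_th is the open-circuit voltage V_A - V_B (nothing connected across the terminals).
Nodal analysis, taking node 2 as the 0 V reference.
Source V1 fixes V_0 = 12 V.
KCL at each unknown node (sum of currents leaving = 0; resistances in Ω):
  Node 1: (V_1 - 12)/7.5 + (V_1 - 0)/1 + (V_1 - 0)/1.2 = 0
Collecting terms: 1.967 × V_1 = 1.6  =>  V_1 = 0.8136 V
V_th = V_1 - V_2 = 0.8136 - 0 = 0.8136 V
Step 2 — R_th: zero the source — replace V1 by a short circuit (node 2 merges into node 0) — and find the resistance seen between A (node 1) and B (node 0).
Reduce the network between node 1 (A) and node 0 (B) by series/parallel combination:
  Rp1 = R1 ‖ R2 ‖ R3 (parallel, all between nodes 0 and 1) = 1/(1/7.5 + 1/1 + 1/1.2) = 0.5085 Ω
R_th = 0.5085 Ω
I_n = V_th/R_th = 0.8136/0.5085 = 1.6 A, and R_n = R_th = 0.5085 Ω

Final answer: I_n = 1.6 A, R_n = 0.5085 Ω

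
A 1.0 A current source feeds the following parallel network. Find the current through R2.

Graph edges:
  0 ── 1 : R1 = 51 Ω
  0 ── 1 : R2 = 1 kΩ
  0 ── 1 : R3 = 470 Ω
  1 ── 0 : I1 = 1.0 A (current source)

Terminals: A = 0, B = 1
All resistors sit directly between nodes 0 and 1, so they are in parallel and share one voltage V; the full source current 1 A splits among them.
1/R_par = 1/51 + 1/1000 + 1/470 = 0.02274 S  =>  R_par = 43.98 Ω
V = I × R_par = 1 × 43.98 = 43.98 V
I_R2 = V/R2 = 43.98/1000 = 0.04398 A

Final answer: 0.04398 A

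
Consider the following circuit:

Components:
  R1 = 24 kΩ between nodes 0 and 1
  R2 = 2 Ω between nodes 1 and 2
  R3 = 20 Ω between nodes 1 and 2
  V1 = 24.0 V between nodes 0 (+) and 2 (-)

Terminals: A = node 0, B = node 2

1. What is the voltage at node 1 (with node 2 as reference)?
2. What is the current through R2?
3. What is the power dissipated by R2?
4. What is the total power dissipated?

Nodal analysis, taking node 2 as the 0 V reference.
Source V1 fixes V_0 = 24 V.
KCL at each unknown node (sum of currents leaving = 0; resistances in Ω):
  Node 1: (V_1 - 24)/24000 + (V_1 - 0)/2 + (V_1 - 0)/20 = 0
Collecting terms: 0.55 × V_1 = 0.001  =>  V_1 = 0.001818 V
Part 1:
  Read off the nodal solution: V_1 = 0.001818 V
Part 2:
  I_R2 = (V_1 - V_2)/R2 = (0.001818 - 0)/2 = 0.000909 A
  Magnitude: I_R2 = 0.000909 A
Part 3:
  I_R2 = (V_1 - V_2)/R2 = (0.001818 - 0)/2 = 0.000909 A
  P_R2 = I_R2² × R2 = (0.000909)² × 2 = 0.000001653 W
Part 4:
  Power in each resistor, P = (ΔV)²/R:
    P_R1 = (24 - 0.001818)²/24000 = 0.024 W
    P_R2 = (0.001818 - 0)²/2 = 0.000001653 W
    P_R3 = (0.001818 - 0)²/20 = 0.0000001653 W
  P_total = P_R1 + P_R2 + P_R3 = 0.024 W

Final answers:
1. V_1 = 0.001818 V
2. I_R2 = 0.000909 A
3. P_R2 = 1.653e-06 W
4. P_total = 0.024 W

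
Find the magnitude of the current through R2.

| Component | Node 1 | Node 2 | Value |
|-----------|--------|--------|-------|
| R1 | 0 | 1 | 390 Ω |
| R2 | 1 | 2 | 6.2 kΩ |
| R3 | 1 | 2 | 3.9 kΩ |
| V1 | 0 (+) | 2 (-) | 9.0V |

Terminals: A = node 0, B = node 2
Nodal analysis, taking node 2 as the 0 V reference.
Source V1 fixes V_0 = 9 V.
KCL at each unknown node (sum of currents leaving = 0; resistances in Ω):
  Node 1: (V_1 - 9)/390 + (V_1 - 0)/6200 + (V_1 - 0)/3900 = 0
Collecting terms: 0.002982 × V_1 = 0.02308  =>  V_1 = 7.739 V
I_R2 = (V_1 - V_2)/R2 = (7.739 - 0)/6200 = 0.001248 A
|I_R2| = 0.001248 A

Final answer: |I_R2| = 0.001248 A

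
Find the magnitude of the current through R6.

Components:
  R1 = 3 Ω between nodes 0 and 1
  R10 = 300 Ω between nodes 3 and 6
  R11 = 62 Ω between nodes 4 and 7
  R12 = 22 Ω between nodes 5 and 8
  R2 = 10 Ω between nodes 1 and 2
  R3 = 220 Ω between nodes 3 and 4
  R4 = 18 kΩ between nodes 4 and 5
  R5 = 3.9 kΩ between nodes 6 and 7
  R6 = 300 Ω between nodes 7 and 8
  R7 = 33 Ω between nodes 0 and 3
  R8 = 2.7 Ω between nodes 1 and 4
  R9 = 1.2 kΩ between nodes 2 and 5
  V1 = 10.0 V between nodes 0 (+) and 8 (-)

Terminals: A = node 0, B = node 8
Nodal analysis, taking node 8 as the 0 V reference.
Source V1 fixes V_0 = 10 V.
KCL at each unknown node (sum of currents leaving = 0; resistances in Ω):
  Node 1: (V_1 - 10)/3 + (V_1 - V_2)/10 + (V_1 - V_4)/2.7 = 0
  Node 2: (V_2 - V_1)/10 + (V_2 - V_5)/1200 = 0
  Node 3: (V_3 - V_4)/220 + (V_3 - 10)/33 + (V_3 - V_6)/300 = 0
  Node 4: (V_4 - V_3)/220 + (V_4 - V_5)/18000 + (V_4 - V_1)/2.7 + (V_4 - V_7)/62 = 0
  Node 5: (V_5 - V_4)/18000 + (V_5 - V_2)/1200 + (V_5 - 0)/22 = 0
  Node 6: (V_6 - V_7)/3900 + (V_6 - V_3)/300 = 0
  Node 7: (V_7 - V_6)/3900 + (V_7 - 0)/300 + (V_7 - V_4)/62 = 0
Collecting terms (coefficients in siemens):
  0.8037·V_1 - 0.1·V_2 - 0.3704·V_4 = 3.333
  0.1008·V_2 - 0.1·V_1 - 0.0008333·V_5 = 0
  0.03818·V_3 - 0.004545·V_4 - 0.003333·V_6 = 0.303
  0.3911·V_4 - 0.3704·V_1 - 0.004545·V_3 - 0.00005556·V_5 - 0.01613·V_7 = 0
  0.04634·V_5 - 0.0008333·V_2 - 0.00005556·V_4 = 0
  0.00359·V_6 - 0.003333·V_3 - 0.0002564·V_7 = 0
  0.01972·V_7 - 0.01613·V_4 - 0.0002564·V_6 = 0
Solving these 7 simultaneous equations (Gaussian elimination) gives:
  V_1 = 9.896 V, V_2 = 9.816 V, V_3 = 9.965 V, V_4 = 9.824 V
  V_5 = 0.1883 V, V_6 = 9.836 V, V_7 = 8.163 V
I_R6 = (V_7 - V_8)/R6 = (8.163 - 0)/300 = 0.02721 A
|I_R6| = 0.02721 A

Final answer: |I_R6| = 0.02721 A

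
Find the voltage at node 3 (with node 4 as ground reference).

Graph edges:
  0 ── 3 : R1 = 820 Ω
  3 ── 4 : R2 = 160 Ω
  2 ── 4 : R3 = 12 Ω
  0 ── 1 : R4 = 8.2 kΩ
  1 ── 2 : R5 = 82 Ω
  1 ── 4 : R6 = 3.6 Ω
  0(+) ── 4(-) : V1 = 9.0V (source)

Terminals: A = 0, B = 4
Nodal analysis, taking node 4 as the 0 V reference.
Source V1 fixes V_0 = 9 V.
KCL at each unknown node (sum of currents leaving = 0; resistances in Ω):
  Node 1: (V_1 - 9)/8200 + (V_1 - V_2)/82 + (V_1 - 0)/3.6 = 0
  Node 2: (V_2 - 0)/12 + (V_2 - V_1)/82 = 0
  Node 3: (V_3 - 9)/820 + (V_3 - 0)/160 = 0
Collecting terms (coefficients in siemens):
  0.2901·V_1 - 0.0122·V_2 = 0.001098
  0.09553·V_2 - 0.0122·V_1 = 0
  0.00747·V_3 = 0.01098
Solving these 3 simultaneous equations (Gaussian elimination) gives:
  V_1 = 0.003804 V, V_2 = 0.0004856 V, V_3 = 1.469 V
The requested potential is V_3 = 1.469 V.

Final answer: V_3 = 1.469 V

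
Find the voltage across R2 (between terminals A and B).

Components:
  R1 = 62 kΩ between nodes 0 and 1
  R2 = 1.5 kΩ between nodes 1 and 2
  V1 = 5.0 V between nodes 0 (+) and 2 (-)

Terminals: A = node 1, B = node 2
R1 and R2 are in series across V1 (node 0 → node 1 → node 2), and the output A–B is taken across R2, so this is a voltage divider.
Series current: I = V1/(R1 + R2) = 5/(62000 + 1500) = 5/63500 = 0.00007874 A
V_R2 = I × R2 = V1 × R2/(R1 + R2) = 5 × 1500/63500 = 0.1181 V

Final answer: 0.1181 V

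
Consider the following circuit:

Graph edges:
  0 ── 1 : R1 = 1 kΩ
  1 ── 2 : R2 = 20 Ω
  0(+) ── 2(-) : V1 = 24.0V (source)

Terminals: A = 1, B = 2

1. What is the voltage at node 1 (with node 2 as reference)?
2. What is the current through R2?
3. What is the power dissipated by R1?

Nodal analysis, taking node 2 as the 0 V reference.
Source V1 fixes V_0 = 24 V.
KCL at each unknown node (sum of currents leaving = 0; resistances in Ω):
  Node 1: (V_1 - 24)/1000 + (V_1 - 0)/20 = 0
Collecting terms: 0.051 × V_1 = 0.024  =>  V_1 = 0.4706 V
Part 1:
  Read off the nodal solution: V_1 = 0.4706 V
Part 2:
  I_R2 = (V_1 - V_2)/R2 = (0.4706 - 0)/20 = 0.02353 A
  Magnitude: I_R2 = 0.02353 A
Part 3:
  I_R1 = (V_0 - V_1)/R1 = (24 - 0.4706)/1000 = 0.02353 A
  P_R1 = I_R1² × R1 = (0.02353)² × 1000 = 0.5536 W

Final answers:
1. V_1 = 0.4706 V
2. I_R2 = 0.02353 A
3. P_R1 = 0.5536 W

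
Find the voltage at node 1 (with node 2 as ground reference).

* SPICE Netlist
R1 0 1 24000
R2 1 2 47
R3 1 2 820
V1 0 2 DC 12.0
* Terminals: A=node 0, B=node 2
Nodal analysis, taking node 2 as the 0 V reference.
Source V1 fixes V_0 = 12 V.
KCL at each unknown node (sum of currents leaving = 0; resistances in Ω):
  Node 1: (V_1 - 12)/24000 + (V_1 - 0)/47 + (V_1 - 0)/820 = 0
Collecting terms: 0.02254 × V_1 = 0.0005  =>  V_1 = 0.02218 V
The requested potential is V_1 = 0.02218 V.

Final answer: V_1 = 0.02218 V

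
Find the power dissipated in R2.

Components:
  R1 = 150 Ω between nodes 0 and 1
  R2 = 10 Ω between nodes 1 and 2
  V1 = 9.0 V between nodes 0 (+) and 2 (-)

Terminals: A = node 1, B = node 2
Nodal analysis, taking node 2 as the 0 V reference.
Source V1 fixes V_0 = 9 V.
KCL at each unknown node (sum of currents leaving = 0; resistances in Ω):
  Node 1: (V_1 - 9)/150 + (V_1 - 0)/10 = 0
Collecting terms: 0.1067 × V_1 = 0.06  =>  V_1 = 0.5625 V
I_R2 = (V_1 - V_2)/R2 = (0.5625 - 0)/10 = 0.05625 A
P_R2 = I_R2² × R2 = (0.05625)² × 10 = 0.03164 W

Final answer: 0.03164 W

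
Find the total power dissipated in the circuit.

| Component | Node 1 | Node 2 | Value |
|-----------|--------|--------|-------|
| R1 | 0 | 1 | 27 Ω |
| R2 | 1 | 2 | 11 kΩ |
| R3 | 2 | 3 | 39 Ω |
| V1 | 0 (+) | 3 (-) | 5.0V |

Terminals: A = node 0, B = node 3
Nodal analysis, taking node 3 as the 0 V reference.
Source V1 fixes V_0 = 5 V.
KCL at each unknown node (sum of currents leaving = 0; resistances in Ω):
  Node 1: (V_1 - 5)/27 + (V_1 - V_2)/11000 = 0
  Node 2: (V_2 - V_1)/11000 + (V_2 - 0)/39 = 0
Collecting terms (coefficients in siemens):
  0.03713·V_1 - 0.00009091·V_2 = 0.1852
  0.02573·V_2 - 0.00009091·V_1 = 0
Determinant D = (0.03713)(0.02573) - (-0.00009091)(-0.00009091) = 0.0009554
V_1 = [(0.1852)(0.02573) - (-0.00009091)(0)]/D = 4.988 V
V_2 = [(0.03713)(0) - (0.1852)(-0.00009091)]/D = 0.01762 V
Power in each resistor, P = (ΔV)²/R:
  P_R1 = (5 - 4.988)²/27 = 0.000005512 W
  P_R2 = (4.988 - 0.01762)²/11000 = 0.002246 W
  P_R3 = (0.01762 - 0)²/39 = 0.000007962 W
P_total = P_R1 + P_R2 + P_R3 = 0.002259 W

Final answer: 0.002259 W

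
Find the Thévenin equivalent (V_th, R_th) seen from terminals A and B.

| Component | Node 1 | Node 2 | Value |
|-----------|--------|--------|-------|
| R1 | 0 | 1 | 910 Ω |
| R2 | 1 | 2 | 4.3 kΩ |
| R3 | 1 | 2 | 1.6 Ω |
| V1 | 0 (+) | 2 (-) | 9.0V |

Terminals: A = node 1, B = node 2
Step 1 — V_th is the open-circuit voltage V_A - V_B (nothing connected across the terminals).
Nodal analysis, taking node 2 as the 0 V reference.
Source V1 fixes V_0 = 9 V.
KCL at each unknown node (sum of currents leaving = 0; resistances in Ω):
  Node 1: (V_1 - 9)/910 + (V_1 - 0)/4300 + (V_1 - 0)/1.6 = 0
Collecting terms: 0.6263 × V_1 = 0.00989  =>  V_1 = 0.01579 V
V_th = V_1 - V_2 = 0.01579 - 0 = 0.01579 V
Step 2 — R_th: zero the source — replace V1 by a short circuit (node 2 merges into node 0) — and find the resistance seen between A (node 1) and B (node 0).
Reduce the network between node 1 (A) and node 0 (B) by series/parallel combination:
  Rp1 = R1 ‖ R2 ‖ R3 (parallel, all between nodes 0 and 1) = 1/(1/910 + 1/4300 + 1/1.6) = 1.597 Ω
R_th = 1.597 Ω

Final answer: V_th = 0.01579 V, R_th = 1.597 Ω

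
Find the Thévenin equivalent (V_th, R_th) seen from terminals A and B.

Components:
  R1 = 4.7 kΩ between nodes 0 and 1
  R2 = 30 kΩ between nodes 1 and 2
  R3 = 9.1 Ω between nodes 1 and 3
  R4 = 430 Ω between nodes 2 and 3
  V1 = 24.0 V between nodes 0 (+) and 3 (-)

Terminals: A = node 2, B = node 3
Step 1 — V_th is the open-circuit voltage V_A - V_B (nothing connected across the terminals).
Nodal analysis, taking node 3 as the 0 V reference.
Source V1 fixes V_0 = 24 V.
KCL at each unknown node (sum of currents leaving = 0; resistances in Ω):
  Node 1: (V_1 - 24)/4700 + (V_1 - V_2)/30000 + (V_1 - 0)/9.1 = 0
  Node 2: (V_2 - V_1)/30000 + (V_2 - 0)/430 = 0
Collecting terms (coefficients in siemens):
  0.1101·V_1 - 0.00003333·V_2 = 0.005106
  0.002359·V_2 - 0.00003333·V_1 = 0
Determinant D = (0.1101)(0.002359) - (-0.00003333)(-0.00003333) = 0.0002598
V_1 = [(0.005106)(0.002359) - (-0.00003333)(0)]/D = 0.04636 V
V_2 = [(0.1101)(0) - (0.005106)(-0.00003333)]/D = 0.0006552 V
V_th = V_2 - V_3 = 0.0006552 - 0 = 0.0006552 V
Step 2 — R_th: zero the source — replace V1 by a short circuit (node 3 merges into node 0) — and find the resistance seen between A (node 2) and B (node 0).
Reduce the network between node 2 (A) and node 0 (B) by series/parallel combination:
  Rp1 = R1 ‖ R3 (parallel, both between nodes 0 and 1) = 1/(1/4700 + 1/9.1) = 9.082 Ω
  Rs1 = R2 + Rp1 (series, joined only at node 1) = 30000 + 9.082 = 30010 Ω
  Rp2 = R4 ‖ Rs1 (parallel, both between nodes 0 and 2) = 1/(1/430 + 1/30010) = 423.9 Ω
R_th = 423.9 Ω

Final answer: V_th = 0.0006552 V, R_th = 423.9 Ω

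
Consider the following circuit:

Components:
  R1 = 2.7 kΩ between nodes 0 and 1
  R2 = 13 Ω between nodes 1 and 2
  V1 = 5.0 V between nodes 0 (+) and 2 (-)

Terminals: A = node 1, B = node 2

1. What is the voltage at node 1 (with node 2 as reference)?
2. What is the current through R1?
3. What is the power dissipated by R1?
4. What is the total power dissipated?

Nodal analysis, taking node 2 as the 0 V reference.
Source V1 fixes V_0 = 5 V.
KCL at each unknown node (sum of currents leaving = 0; resistances in Ω):
  Node 1: (V_1 - 5)/2700 + (V_1 - 0)/13 = 0
Collecting terms: 0.07729 × V_1 = 0.001852  =>  V_1 = 0.02396 V
Part 1:
  Read off the nodal solution: V_1 = 0.02396 V
Part 2:
  I_R1 = (V_0 - V_1)/R1 = (5 - 0.02396)/2700 = 0.001843 A
  Magnitude: I_R1 = 0.001843 A
Part 3:
  I_R1 = (V_0 - V_1)/R1 = (5 - 0.02396)/2700 = 0.001843 A
  P_R1 = I_R1² × R1 = (0.001843)² × 2700 = 0.009171 W
Part 4:
  Power in each resistor, P = (ΔV)²/R:
    P_R1 = (5 - 0.02396)²/2700 = 0.009171 W
    P_R2 = (0.02396 - 0)²/13 = 0.00004416 W
  P_total = P_R1 + P_R2 = 0.009215 W

Final answers:
1. V_1 = 0.02396 V
2. I_R1 = 0.001843 A
3. P_R1 = 0.009171 W
4. P_total = 0.009215 W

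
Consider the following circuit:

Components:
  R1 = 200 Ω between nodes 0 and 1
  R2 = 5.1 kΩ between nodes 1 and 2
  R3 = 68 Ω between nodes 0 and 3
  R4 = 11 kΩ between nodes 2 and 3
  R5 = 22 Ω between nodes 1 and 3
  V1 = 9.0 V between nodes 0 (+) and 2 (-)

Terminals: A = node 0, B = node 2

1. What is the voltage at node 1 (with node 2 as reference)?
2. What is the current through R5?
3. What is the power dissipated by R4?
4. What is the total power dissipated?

Nodal analysis, taking node 2 as the 0 V reference.
Source V1 fixes V_0 = 9 V.
KCL at each unknown node (sum of currents leaving = 0; resistances in Ω):
  Node 1: (V_1 - 9)/200 + (V_1 - 0)/5100 + (V_1 - V_3)/22 = 0
  Node 3: (V_3 - 9)/68 + (V_3 - 0)/11000 + (V_3 - V_1)/22 = 0
Collecting terms (coefficients in siemens):
  0.05065·V_1 - 0.04545·V_3 = 0.045
  0.06025·V_3 - 0.04545·V_1 = 0.1324
Determinant D = (0.05065)(0.06025) - (-0.04545)(-0.04545) = 0.0009857
V_1 = [(0.045)(0.06025) - (-0.04545)(0.1324)]/D = 8.854 V
V_3 = [(0.05065)(0.1324) - (0.045)(-0.04545)]/D = 8.877 V
Part 1:
  Read off the nodal solution: V_1 = 8.854 V
Part 2:
  I_R5 = (V_1 - V_3)/R5 = (8.854 - 8.877)/22 = -0.001008 A
  Magnitude: I_R5 = 0.001008 A
Part 3:
  I_R4 = (V_2 - V_3)/R4 = (0 - 8.877)/11000 = -0.000807 A
  P_R4 = I_R4² × R4 = (-0.000807)² × 11000 = 0.007163 W
Part 4:
  Power in each resistor, P = (ΔV)²/R:
    P_R1 = (9 - 8.854)²/200 = 0.000106 W
    P_R2 = (8.854 - 0)²/5100 = 0.01537 W
    P_R3 = (9 - 8.877)²/68 = 0.000224 W
    P_R4 = (0 - 8.877)²/11000 = 0.007163 W
    P_R5 = (8.854 - 8.877)²/22 = 0.00002236 W
  P_total = P_R1 + P_R2 + P_R3 + P_R4 + P_R5 = 0.02289 W

Final answers:
1. V_1 = 8.854 V
2. I_R5 = 0.001008 A
3. P_R4 = 0.007163 W
4. P_total = 0.02289 W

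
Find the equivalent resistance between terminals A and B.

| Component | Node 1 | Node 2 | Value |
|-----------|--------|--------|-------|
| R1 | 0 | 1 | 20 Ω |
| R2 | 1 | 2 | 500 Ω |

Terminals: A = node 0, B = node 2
Reduce the network between node 0 (A) and node 2 (B) by series/parallel combination:
  Rs1 = R1 + R2 (series, joined only at node 1) = 20 + 500 = 520 Ω
R_eq = 520 Ω

Final answer: 520 Ω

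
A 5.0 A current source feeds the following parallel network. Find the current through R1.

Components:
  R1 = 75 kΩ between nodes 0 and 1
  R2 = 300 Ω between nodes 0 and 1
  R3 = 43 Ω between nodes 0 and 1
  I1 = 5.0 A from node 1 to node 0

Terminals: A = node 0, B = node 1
All resistors sit directly between nodes 0 and 1, so they are in parallel and share one voltage V; the full source current 5 A splits among them.
1/R_par = 1/75000 + 1/300 + 1/43 = 0.0266 S  =>  R_par = 37.59 Ω
V = I × R_par = 5 × 37.59 = 188 V
I_R1 = V/R1 = 188/75000 = 0.002506 A

Final answer: 0.002506 A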